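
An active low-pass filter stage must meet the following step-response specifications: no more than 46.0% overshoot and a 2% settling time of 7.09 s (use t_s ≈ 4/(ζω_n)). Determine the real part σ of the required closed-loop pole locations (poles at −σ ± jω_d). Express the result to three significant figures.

σ ≈ 0.564

The settling-time spec alone fixes σ = ζω_n = 4/t_s = 4/7.09 = 0.564.
(Overshoot then fixes ζ = 0.240 and hence ω_d = σ·√(1−ζ²)/ζ = 2.28 rad/s.)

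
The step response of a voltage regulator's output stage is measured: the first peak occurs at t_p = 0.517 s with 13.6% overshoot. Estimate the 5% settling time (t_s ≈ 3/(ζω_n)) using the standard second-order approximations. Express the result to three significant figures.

t_s ≈ 0.777 s

The overshoot fixes ζ = −ln(OS)/√(π²+ln²(OS)) = 0.536.
From t_p = π/ω_d, ω_d = π/0.517 = 6.08 rad/s, so ω_n = ω_d/√(1−ζ²) = 7.20 rad/s.
t_s ≈ 3/(ζω_n) = 3/(0.536·7.20) = 0.777 s.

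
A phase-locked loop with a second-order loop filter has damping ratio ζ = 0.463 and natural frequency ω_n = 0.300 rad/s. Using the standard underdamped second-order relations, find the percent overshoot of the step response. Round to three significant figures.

For an underdamped second-order system, %OS = 100·exp(−πζ/√(1−ζ²)).
πζ/√(1−ζ²) = π·0.463/√(1−0.214) = 1.641, so %OS = 100·e^(−1.641) = 19.4%.

%OS ≈ 19.4%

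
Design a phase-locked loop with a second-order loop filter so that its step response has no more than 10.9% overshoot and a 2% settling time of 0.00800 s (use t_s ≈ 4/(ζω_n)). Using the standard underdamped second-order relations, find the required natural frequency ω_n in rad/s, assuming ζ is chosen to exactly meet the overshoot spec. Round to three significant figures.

ω_n ≈ 867 rad/s

From %OS = 100·exp(−πζ/√(1−ζ²)), invert to get ζ = −ln(OS)/√(π² + ln²(OS)) with OS = 0.109.
−ln 0.109 = 2.216, so ζ = 2.216/√(π² + 4.912) = 0.576.
From t_s ≈ 4/(ζω_n): ω_n = 4/(ζ·t_s) = 4/(0.576·0.00800) = 867 rad/s.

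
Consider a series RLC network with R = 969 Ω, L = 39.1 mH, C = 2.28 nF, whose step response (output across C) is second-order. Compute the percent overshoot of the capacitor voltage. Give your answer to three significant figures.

%OS ≈ 69.1%

For a series RLC circuit (capacitor voltage as output), ω_n = 1/√(LC) = 1/√(39.1 mH · 2.28 nF) = 106000 rad/s.
ζ = (R/2)·√(C/L) = (969/2)·√(2.28 nF/39.1 mH) = 0.117.
%OS = 100·exp(−πζ/√(1−ζ²)) = 69.1%.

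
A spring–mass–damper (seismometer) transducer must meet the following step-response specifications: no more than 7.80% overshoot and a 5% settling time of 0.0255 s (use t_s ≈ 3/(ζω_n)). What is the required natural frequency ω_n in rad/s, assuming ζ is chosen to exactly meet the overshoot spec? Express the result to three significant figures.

From %OS = 100·exp(−πζ/√(1−ζ²)), invert to get ζ = −ln(OS)/√(π² + ln²(OS)) with OS = 0.0780.
−ln 0.0780 = 2.551, so ζ = 2.551/√(π² + 6.508) = 0.630.
From t_s ≈ 3/(ζω_n): ω_n = 3/(ζ·t_s) = 3/(0.630·0.0255) = 187 rad/s.

ω_n ≈ 187 rad/s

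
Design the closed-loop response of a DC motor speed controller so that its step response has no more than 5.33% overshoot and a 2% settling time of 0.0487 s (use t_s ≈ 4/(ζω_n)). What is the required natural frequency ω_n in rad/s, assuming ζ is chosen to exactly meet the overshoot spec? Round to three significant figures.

ζ = −ln(OS)/√(π² + (ln OS)²). With OS = 0.0533, ln OS = −2.932 and ζ = 2.932/4.297 = 0.682.
From t_s ≈ 4/(ζω_n): ω_n = 4/(ζ·t_s) = 4/(0.682·0.0487) = 120 rad/s.

ω_n ≈ 120 rad/s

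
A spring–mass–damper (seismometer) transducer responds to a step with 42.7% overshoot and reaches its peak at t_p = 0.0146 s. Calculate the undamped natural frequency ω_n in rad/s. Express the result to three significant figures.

From the overshoot, ζ = −ln(OS)/√(π²+ln²(OS)) = 0.261.
t_p = π/ω_d ⇒ ω_d = 215 rad/s; then ω_n = ω_d/√(1−ζ²) = 223 rad/s.

ω_n ≈ 223 rad/s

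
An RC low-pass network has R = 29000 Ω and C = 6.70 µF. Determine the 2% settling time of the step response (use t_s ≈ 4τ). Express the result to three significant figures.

t_s ≈ 0.777 s

τ = RC = 29000 × 6.70 µF = 0.194 s.
t_s ≈ 4τ = 0.777 s.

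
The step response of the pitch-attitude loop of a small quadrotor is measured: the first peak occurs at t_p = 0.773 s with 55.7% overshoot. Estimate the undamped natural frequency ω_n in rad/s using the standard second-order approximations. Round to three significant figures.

ω_n ≈ 4.13 rad/s

From the overshoot, ζ = −ln(OS)/√(π²+ln²(OS)) = 0.183.
From t_p = π/ω_d, ω_d = π/0.773 = 4.06 rad/s, so ω_n = ω_d/√(1−ζ²) = 4.13 rad/s.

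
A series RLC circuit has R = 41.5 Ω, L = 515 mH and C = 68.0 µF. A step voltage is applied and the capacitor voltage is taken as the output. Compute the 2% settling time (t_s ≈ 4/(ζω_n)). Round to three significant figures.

t_s ≈ 0.0993 s

For a series RLC circuit (capacitor voltage as output), ω_n = 1/√(LC) = 1/√(515 mH · 68.0 µF) = 169 rad/s.
ζ = (R/2)·√(C/L) = (41.5/2)·√(68.0 µF/515 mH) = 0.238.
t_s ≈ 4/(ζω_n) = 0.0993 s.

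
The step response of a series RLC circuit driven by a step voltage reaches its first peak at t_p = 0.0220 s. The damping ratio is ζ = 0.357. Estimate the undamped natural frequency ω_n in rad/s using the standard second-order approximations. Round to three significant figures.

ω_n ≈ 153 rad/s

Peak time t_p = π/ω_d, so ω_d = π/t_p = π/0.0220 = 143 rad/s.
ω_n = ω_d/√(1−ζ²) = 143/√0.873 = 153 rad/s.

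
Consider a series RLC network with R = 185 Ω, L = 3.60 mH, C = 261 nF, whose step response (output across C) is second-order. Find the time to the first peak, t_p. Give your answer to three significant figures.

For a series RLC circuit (capacitor voltage as output), ω_n = 1/√(LC) = 1/√(3.60 mH · 261 nF) = 32600 rad/s.
ζ = (R/2)·√(C/L) = (185/2)·√(261 nF/3.60 mH) = 0.788.
ω_d = 32600·√(1 − 0.788²) = 20100 rad/s. t_p = π/ω_d = 0.000156 s.

t_p ≈ 0.000156 s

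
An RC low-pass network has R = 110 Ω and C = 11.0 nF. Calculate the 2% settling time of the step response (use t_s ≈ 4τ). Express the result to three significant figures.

t_s ≈ 0.00000484 s

τ = RC = 110 × 11.0 nF = 0.00000121 s.
t_s ≈ 4τ = 0.00000484 s.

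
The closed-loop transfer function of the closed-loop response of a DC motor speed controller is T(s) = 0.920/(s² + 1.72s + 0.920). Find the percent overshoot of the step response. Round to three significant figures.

%OS ≈ 0.173%

Matching coefficients with s² + 2ζω_n s + ω_n² gives ω_n² = 0.920 ⇒ ω_n = 0.959 rad/s, and ζ = 1.72/(2ω_n) = 0.897.
Overshoot: exp(−π·0.897/√(1−0.897²)) = 0.00173, i.e. 0.173%.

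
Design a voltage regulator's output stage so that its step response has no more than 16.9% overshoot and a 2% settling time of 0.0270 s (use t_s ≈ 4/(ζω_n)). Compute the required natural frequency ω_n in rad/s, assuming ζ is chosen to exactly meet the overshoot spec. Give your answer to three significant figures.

ζ = −ln(OS)/√(π² + (ln OS)²). With OS = 0.169, ln OS = −1.778 and ζ = 1.778/3.610 = 0.493.
From t_s ≈ 4/(ζω_n): ω_n = 4/(ζ·t_s) = 4/(0.493·0.0270) = 301 rad/s.

ω_n ≈ 301 rad/s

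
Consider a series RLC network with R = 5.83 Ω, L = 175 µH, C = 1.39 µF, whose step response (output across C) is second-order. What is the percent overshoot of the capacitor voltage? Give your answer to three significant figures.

%OS ≈ 42.9%

For a series RLC circuit (capacitor voltage as output), ω_n = 1/√(LC) = 1/√(175 µH · 1.39 µF) = 64100 rad/s.
ζ = (R/2)·√(C/L) = (5.83/2)·√(1.39 µF/175 µH) = 0.260.
%OS = 100 e^{−πζ/√(1−ζ²)} with ζ = 0.260 gives 42.9%.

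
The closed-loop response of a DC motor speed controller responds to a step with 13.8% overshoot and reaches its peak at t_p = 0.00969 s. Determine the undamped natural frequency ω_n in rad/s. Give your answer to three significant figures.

The overshoot fixes ζ = −ln(OS)/√(π²+ln²(OS)) = 0.533.
t_p = π/ω_d ⇒ ω_d = 324 rad/s; then ω_n = ω_d/√(1−ζ²) = 383 rad/s.

ω_n ≈ 383 rad/s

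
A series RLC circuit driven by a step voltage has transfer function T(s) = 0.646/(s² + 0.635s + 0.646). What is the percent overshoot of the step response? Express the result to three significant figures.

ω_n = √0.646 = 0.804 rad/s; ζ = 0.635/(2·0.804) = 0.395.
%OS = 100·exp(−πζ/√(1−ζ²)) = 25.9%.

%OS ≈ 25.9%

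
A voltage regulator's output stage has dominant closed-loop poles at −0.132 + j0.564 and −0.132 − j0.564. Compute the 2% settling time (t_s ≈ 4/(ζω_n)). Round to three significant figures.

For poles at −σ ± jω_d, ζω_n = σ = 0.132, so t_s ≈ 4/σ = 30.3 s.

t_s ≈ 30.3 s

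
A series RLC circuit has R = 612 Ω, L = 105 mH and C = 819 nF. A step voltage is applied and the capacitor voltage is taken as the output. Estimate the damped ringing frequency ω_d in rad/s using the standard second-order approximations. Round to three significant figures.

For a series RLC circuit (capacitor voltage as output), ω_n = 1/√(LC) = 1/√(105 mH · 819 nF) = 3410 rad/s.
ζ = (R/2)·√(C/L) = (612/2)·√(819 nF/105 mH) = 0.855.
The damped frequency ω_d = ω_n√(1−ζ²) = 1770 rad/s.

ω_d ≈ 1770 rad/s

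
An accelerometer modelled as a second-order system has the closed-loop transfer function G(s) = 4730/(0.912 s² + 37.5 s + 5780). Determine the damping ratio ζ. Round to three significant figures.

ζ ≈ 0.258

Dividing through by 0.912: denominator becomes s² + 41.12 s + 6338.
So ω_n = √6338 = 79.6 rad/s and ζ = 41.12/(2·79.6) = 0.258.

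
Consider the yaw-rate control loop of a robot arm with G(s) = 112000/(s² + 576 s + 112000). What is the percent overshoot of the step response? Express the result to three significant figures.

%OS ≈ 0.495%

ω_n = √112000 = 335 rad/s; ζ = 576/(2·335) = 0.861.
Overshoot: exp(−π·0.861/√(1−0.861²)) = 0.00495, i.e. 0.495%.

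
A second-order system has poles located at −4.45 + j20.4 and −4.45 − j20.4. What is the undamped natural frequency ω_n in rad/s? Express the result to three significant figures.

With σ = 4.45, ω_d = 20.4: ω_n = √(σ²+ω_d²) = 20.9 rad/s, ζ = σ/ω_n = 0.213.

ω_n ≈ 20.9 rad/s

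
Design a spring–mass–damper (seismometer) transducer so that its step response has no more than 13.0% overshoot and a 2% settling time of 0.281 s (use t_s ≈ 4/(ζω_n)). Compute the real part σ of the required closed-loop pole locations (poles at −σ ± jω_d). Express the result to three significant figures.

The settling-time spec alone fixes σ = ζω_n = 4/t_s = 4/0.281 = 14.2.
(Overshoot then fixes ζ = 0.545 and hence ω_d = σ·√(1−ζ²)/ζ = 21.9 rad/s.)

σ ≈ 14.2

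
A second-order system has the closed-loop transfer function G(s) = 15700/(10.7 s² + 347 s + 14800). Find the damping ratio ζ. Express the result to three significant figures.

ζ ≈ 0.436

Dividing through by 10.7: denominator becomes s² + 32.43 s + 1383.
So ω_n = √1383 = 37.2 rad/s and ζ = 32.43/(2·37.2) = 0.436.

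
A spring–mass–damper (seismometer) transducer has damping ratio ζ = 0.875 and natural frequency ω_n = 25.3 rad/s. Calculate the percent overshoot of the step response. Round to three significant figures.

%OS ≈ 0.342%

For an underdamped second-order system, %OS = 100·exp(−πζ/√(1−ζ²)).
πζ/√(1−ζ²) = π·0.875/√(1−0.766) = 5.678, so %OS = 100·e^(−5.678) = 0.342%.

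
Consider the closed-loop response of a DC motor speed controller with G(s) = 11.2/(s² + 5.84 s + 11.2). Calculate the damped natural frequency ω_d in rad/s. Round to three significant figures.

ω_d ≈ 1.64 rad/s

Comparing the denominator to s² + 2ζω_n s + ω_n²: ω_n = √11.2 = 3.35 rad/s, and 2ζω_n = 5.84 so ζ = 5.84/(2·3.35) = 0.873.
ω_d = 3.35·√(1 − 0.873²) = 1.64 rad/s.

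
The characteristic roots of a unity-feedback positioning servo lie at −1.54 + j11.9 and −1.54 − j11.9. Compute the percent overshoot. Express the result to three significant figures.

|pole| = ω_n = √(1.54² + 11.9²) = 12.0 rad/s; ζ = cos θ = σ/ω_n = 0.128.
%OS = 100 e^{−πζ/√(1−ζ²)} with ζ = 0.128 gives 66.6%.

%OS ≈ 66.6%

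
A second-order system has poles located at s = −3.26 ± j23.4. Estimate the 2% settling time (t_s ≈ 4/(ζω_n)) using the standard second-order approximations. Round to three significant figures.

t_s ≈ 1.23 s

For poles at −σ ± jω_d, ζω_n = σ = 3.26, so t_s ≈ 4/σ = 1.23 s.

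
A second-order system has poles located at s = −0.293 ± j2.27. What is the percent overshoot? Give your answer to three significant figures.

The poles are at −σ ± jω_d with σ = 0.293 and ω_d = 2.27, so ω_n = √(σ²+ω_d²) = 2.29 rad/s and ζ = σ/ω_n = 0.128.
%OS = 100·exp(−πζ/√(1−ζ²)) = 66.7%.

%OS ≈ 66.7%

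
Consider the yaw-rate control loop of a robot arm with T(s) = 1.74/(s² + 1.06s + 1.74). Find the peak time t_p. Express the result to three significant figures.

t_p ≈ 2.60 s

Matching coefficients with s² + 2ζω_n s + ω_n² gives ω_n² = 1.74 ⇒ ω_n = 1.32 rad/s, and ζ = 1.06/(2ω_n) = 0.402.
The damped frequency ω_d = ω_n√(1−ζ²) = 1.21 rad/s. Then t_p = π/ω_d = 2.60 s.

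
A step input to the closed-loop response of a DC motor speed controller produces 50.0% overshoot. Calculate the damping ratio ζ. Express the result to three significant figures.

ζ ≈ 0.215

Inverting the overshoot relation: ζ = |ln 0.500|/√(π² + ln²0.500) = 0.215.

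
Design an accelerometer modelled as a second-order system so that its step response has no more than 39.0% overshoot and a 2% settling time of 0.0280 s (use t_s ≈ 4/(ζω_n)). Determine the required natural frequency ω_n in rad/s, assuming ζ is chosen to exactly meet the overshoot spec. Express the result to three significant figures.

ω_n ≈ 498 rad/s

From %OS = 100·exp(−πζ/√(1−ζ²)), invert to get ζ = −ln(OS)/√(π² + ln²(OS)) with OS = 0.390.
−ln 0.390 = 0.9416, so ζ = 0.9416/√(π² + 0.8866) = 0.287.
Then ω_n = 4/(ζ t_s) = 4/(0.287 × 0.0280) = 498 rad/s.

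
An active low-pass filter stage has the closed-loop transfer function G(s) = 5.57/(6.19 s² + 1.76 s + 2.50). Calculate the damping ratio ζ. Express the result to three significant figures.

ζ ≈ 0.224

Dividing through by 6.19: denominator becomes s² + 0.2843 s + 0.4039.
So ω_n = √0.4039 = 0.636 rad/s and ζ = 0.2843/(2·0.636) = 0.224.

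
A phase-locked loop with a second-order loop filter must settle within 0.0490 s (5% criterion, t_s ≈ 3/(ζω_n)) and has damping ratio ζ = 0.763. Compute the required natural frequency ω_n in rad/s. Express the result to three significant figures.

ω_n ≈ 80.2 rad/s

Rearranging t_s ≈ 3/(ζω_n) gives ω_n = 3/(ζ·t_s) = 3/(0.763 × 0.0490) = 80.2 rad/s.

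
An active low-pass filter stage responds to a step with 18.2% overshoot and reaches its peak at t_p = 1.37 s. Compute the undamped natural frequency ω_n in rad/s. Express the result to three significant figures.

ζ from %OS: ζ = |ln 0.182|/√(π²+ln²0.182) = 0.477.
From t_p = π/ω_d, ω_d = π/1.37 = 2.29 rad/s, so ω_n = ω_d/√(1−ζ²) = 2.61 rad/s.

ω_n ≈ 2.61 rad/s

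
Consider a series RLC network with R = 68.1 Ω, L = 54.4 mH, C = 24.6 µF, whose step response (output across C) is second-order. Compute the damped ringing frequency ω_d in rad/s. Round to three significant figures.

ω_d ≈ 596 rad/s

For a series RLC circuit (capacitor voltage as output), ω_n = 1/√(LC) = 1/√(54.4 mH · 24.6 µF) = 864 rad/s.
ζ = (R/2)·√(C/L) = (68.1/2)·√(24.6 µF/54.4 mH) = 0.724.
The damped frequency ω_d = ω_n√(1−ζ²) = 596 rad/s.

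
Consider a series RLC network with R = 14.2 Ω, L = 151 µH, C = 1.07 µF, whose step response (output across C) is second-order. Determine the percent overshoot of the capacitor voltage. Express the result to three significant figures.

For a series RLC circuit (capacitor voltage as output), ω_n = 1/√(LC) = 1/√(151 µH · 1.07 µF) = 78700 rad/s.
ζ = (R/2)·√(C/L) = (14.2/2)·√(1.07 µF/151 µH) = 0.598.
%OS = 100·exp(−πζ/√(1−ζ²)) = 9.61%.

%OS ≈ 9.61%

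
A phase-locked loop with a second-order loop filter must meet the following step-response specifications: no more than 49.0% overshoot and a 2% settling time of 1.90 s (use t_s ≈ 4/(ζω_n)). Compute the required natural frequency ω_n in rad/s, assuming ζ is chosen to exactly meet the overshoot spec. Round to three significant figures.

ω_n ≈ 9.51 rad/s

ζ = −ln(OS)/√(π² + (ln OS)²). With OS = 0.490, ln OS = −0.7133 and ζ = 0.7133/3.222 = 0.221.
Then ω_n = 4/(ζ t_s) = 4/(0.221 × 1.90) = 9.51 rad/s.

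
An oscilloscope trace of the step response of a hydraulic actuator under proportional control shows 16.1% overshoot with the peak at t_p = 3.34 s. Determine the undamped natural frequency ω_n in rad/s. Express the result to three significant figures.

The overshoot fixes ζ = −ln(OS)/√(π²+ln²(OS)) = 0.503.
t_p = π/ω_d ⇒ ω_d = 0.941 rad/s; then ω_n = ω_d/√(1−ζ²) = 1.09 rad/s.

ω_n ≈ 1.09 rad/s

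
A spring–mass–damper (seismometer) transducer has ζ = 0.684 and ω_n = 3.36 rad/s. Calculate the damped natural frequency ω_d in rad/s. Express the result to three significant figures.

ω_d ≈ 2.45 rad/s

ω_d = ω_n√(1−ζ²) = 3.36·√0.532 = 2.45 rad/s.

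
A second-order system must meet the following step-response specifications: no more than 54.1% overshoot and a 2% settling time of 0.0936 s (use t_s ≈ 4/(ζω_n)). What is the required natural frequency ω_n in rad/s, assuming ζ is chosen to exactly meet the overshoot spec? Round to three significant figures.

ζ = −ln(OS)/√(π² + (ln OS)²). With OS = 0.541, ln OS = −0.6143 and ζ = 0.6143/3.201 = 0.192.
Then ω_n = 4/(ζ t_s) = 4/(0.192 × 0.0936) = 223 rad/s.

ω_n ≈ 223 rad/s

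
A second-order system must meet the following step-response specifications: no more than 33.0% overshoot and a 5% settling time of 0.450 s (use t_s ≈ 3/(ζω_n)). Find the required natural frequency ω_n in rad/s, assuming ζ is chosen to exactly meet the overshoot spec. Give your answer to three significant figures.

ω_n ≈ 20.0 rad/s

Inverting the overshoot relation: ζ = |ln 0.330|/√(π² + ln²0.330) = 0.333.
Then ω_n = 3/(ζ t_s) = 3/(0.333 × 0.450) = 20.0 rad/s.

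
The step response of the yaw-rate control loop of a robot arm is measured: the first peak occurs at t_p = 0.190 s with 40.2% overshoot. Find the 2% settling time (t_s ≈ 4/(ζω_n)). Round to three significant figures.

t_s ≈ 0.834 s

From the overshoot, ζ = −ln(OS)/√(π²+ln²(OS)) = 0.279.
t_p = π/ω_d ⇒ ω_d = 16.5 rad/s; then ω_n = ω_d/√(1−ζ²) = 17.2 rad/s.
t_s ≈ 4/(ζω_n) = 4/(0.279·17.2) = 0.834 s.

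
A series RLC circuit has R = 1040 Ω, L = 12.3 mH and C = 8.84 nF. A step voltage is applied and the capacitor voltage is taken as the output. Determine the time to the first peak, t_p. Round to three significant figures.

For a series RLC circuit (capacitor voltage as output), ω_n = 1/√(LC) = 1/√(12.3 mH · 8.84 nF) = 95900 rad/s.
ζ = (R/2)·√(C/L) = (1040/2)·√(8.84 nF/12.3 mH) = 0.441.
ω_d = 95900·√(1 − 0.441²) = 86100 rad/s. t_p = π/ω_d = 0.0000365 s.

t_p ≈ 0.0000365 s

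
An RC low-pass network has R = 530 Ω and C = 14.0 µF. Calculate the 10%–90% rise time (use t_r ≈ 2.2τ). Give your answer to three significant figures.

τ = RC = 530 × 14.0 µF = 0.00742 s.
t_r ≈ 2.2τ = 0.0163 s.

t_r ≈ 0.0163 s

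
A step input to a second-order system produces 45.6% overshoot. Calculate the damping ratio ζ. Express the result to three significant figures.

ζ ≈ 0.242

Inverting the overshoot relation: ζ = |ln 0.456|/√(π² + ln²0.456) = 0.242.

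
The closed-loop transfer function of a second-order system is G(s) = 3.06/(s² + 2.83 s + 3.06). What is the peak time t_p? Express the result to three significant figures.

Comparing the denominator to s² + 2ζω_n s + ω_n²: ω_n = √3.06 = 1.75 rad/s, and 2ζω_n = 2.83 so ζ = 2.83/(2·1.75) = 0.809.
ω_d = 1.75·√(1 − 0.809²) = 1.03 rad/s. Then t_p = π/ω_d = 3.05 s.

t_p ≈ 3.05 s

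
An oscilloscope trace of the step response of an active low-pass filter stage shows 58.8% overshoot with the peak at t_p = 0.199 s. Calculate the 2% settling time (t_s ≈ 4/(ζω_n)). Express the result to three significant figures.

ζ from %OS: ζ = |ln 0.588|/√(π²+ln²0.588) = 0.167.
t_p = π/ω_d ⇒ ω_d = 15.8 rad/s; then ω_n = ω_d/√(1−ζ²) = 16.0 rad/s.
t_s ≈ 4/(ζω_n) = 4/(0.167·16.0) = 1.50 s.

t_s ≈ 1.50 s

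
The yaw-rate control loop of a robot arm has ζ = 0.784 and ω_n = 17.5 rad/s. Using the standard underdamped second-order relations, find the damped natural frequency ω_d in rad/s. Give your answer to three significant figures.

ω_d ≈ 10.9 rad/s

ω_d = ω_n√(1−ζ²) = 17.5·√0.385 = 10.9 rad/s.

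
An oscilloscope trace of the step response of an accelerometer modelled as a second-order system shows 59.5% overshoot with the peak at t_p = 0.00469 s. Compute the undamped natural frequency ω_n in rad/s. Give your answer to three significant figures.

From the overshoot, ζ = −ln(OS)/√(π²+ln²(OS)) = 0.163.
t_p = π/ω_d ⇒ ω_d = 670 rad/s; then ω_n = ω_d/√(1−ζ²) = 679 rad/s.

ω_n ≈ 679 rad/s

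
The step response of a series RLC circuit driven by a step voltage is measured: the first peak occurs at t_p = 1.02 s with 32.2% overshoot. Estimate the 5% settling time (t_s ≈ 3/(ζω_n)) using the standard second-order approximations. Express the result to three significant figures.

t_s ≈ 2.70 s

ζ from %OS: ζ = |ln 0.322|/√(π²+ln²0.322) = 0.339.
t_p = π/ω_d ⇒ ω_d = 3.08 rad/s; then ω_n = ω_d/√(1−ζ²) = 3.27 rad/s.
t_s ≈ 3/(ζω_n) = 3/(0.339·3.27) = 2.70 s.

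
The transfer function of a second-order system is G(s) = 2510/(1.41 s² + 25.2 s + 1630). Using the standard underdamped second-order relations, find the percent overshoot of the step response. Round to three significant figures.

Dividing through by 1.41: denominator becomes s² + 17.87 s + 1156.
So ω_n = √1156 = 34.0 rad/s and ζ = 17.87/(2·34.0) = 0.263.
%OS = 100 e^{−πζ/√(1−ζ²)} with ζ = 0.263 gives 42.5%.

%OS ≈ 42.5%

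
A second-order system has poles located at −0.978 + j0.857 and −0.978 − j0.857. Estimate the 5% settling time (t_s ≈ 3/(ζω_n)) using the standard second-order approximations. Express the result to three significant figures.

For poles at −σ ± jω_d, ζω_n = σ = 0.978, so t_s ≈ 3/σ = 3.07 s.

t_s ≈ 3.07 s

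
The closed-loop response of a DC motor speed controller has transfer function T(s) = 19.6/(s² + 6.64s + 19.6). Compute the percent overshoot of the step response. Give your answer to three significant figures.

ω_n = √19.6 = 4.43 rad/s; ζ = 6.64/(2·4.43) = 0.750.
Overshoot: exp(−π·0.750/√(1−0.750²)) = 0.0284, i.e. 2.84%.

%OS ≈ 2.84%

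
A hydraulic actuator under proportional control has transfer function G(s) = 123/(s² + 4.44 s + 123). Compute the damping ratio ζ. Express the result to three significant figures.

ω_n = √123 = 11.1 rad/s; ζ = 4.44/(2·11.1) = 0.200.

ζ ≈ 0.200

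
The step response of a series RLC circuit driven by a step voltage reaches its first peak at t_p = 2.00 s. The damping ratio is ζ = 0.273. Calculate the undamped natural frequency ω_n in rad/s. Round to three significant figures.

Peak time t_p = π/ω_d, so ω_d = π/t_p = π/2.00 = 1.57 rad/s.
ω_n = ω_d/√(1−ζ²) = 1.57/√0.925 = 1.63 rad/s.

ω_n ≈ 1.63 rad/s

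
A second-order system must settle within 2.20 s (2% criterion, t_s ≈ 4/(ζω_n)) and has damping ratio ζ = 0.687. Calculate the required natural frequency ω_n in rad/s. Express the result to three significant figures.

Rearranging t_s ≈ 4/(ζω_n) gives ω_n = 4/(ζ·t_s) = 4/(0.687 × 2.20) = 2.65 rad/s.

ω_n ≈ 2.65 rad/s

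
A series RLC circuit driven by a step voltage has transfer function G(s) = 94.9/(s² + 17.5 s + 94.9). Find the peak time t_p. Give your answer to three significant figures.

t_p ≈ 0.734 s

ω_n = √94.9 = 9.74 rad/s; ζ = 17.5/(2·9.74) = 0.898.
The damped frequency ω_d = ω_n√(1−ζ²) = 4.28 rad/s. Then t_p = π/ω_d = 0.734 s.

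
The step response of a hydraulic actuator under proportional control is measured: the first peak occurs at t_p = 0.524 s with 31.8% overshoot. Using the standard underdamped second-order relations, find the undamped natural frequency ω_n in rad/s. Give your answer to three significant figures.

ω_n ≈ 6.38 rad/s

From the overshoot, ζ = −ln(OS)/√(π²+ln²(OS)) = 0.343.
From t_p = π/ω_d, ω_d = π/0.524 = 6.00 rad/s, so ω_n = ω_d/√(1−ζ²) = 6.38 rad/s.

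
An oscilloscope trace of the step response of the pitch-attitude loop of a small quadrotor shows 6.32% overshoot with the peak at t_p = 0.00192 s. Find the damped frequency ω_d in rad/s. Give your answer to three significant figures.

t_p = π/ω_d, so ω_d = π/0.00192 = 1640 rad/s.

ω_d ≈ 1640 rad/s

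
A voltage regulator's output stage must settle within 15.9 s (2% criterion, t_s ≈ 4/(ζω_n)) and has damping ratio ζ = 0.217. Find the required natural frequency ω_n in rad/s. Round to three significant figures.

ω_n ≈ 1.16 rad/s

Rearranging t_s ≈ 4/(ζω_n) gives ω_n = 4/(ζ·t_s) = 4/(0.217 × 15.9) = 1.16 rad/s.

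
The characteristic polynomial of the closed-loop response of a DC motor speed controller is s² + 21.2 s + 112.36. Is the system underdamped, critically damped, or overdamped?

critically damped

a² − 4b = 21.2² − 4·112.36 = 0 (repeated real root); the system is critically damped.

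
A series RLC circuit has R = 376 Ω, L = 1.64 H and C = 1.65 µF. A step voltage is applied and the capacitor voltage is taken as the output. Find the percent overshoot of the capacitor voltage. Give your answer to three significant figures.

For a series RLC circuit (capacitor voltage as output), ω_n = 1/√(LC) = 1/√(1.64 H · 1.65 µF) = 608 rad/s.
ζ = (R/2)·√(C/L) = (376/2)·√(1.65 µF/1.64 H) = 0.189.
%OS = 100·exp(−πζ/√(1−ζ²)) = 54.7%.

%OS ≈ 54.7%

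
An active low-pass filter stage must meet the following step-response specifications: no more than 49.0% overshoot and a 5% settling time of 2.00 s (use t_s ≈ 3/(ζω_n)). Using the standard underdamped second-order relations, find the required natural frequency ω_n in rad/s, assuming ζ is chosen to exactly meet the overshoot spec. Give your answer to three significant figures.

ζ = −ln(OS)/√(π² + (ln OS)²). With OS = 0.490, ln OS = −0.7133 and ζ = 0.7133/3.222 = 0.221.
Then ω_n = 3/(ζ t_s) = 3/(0.221 × 2.00) = 6.77 rad/s.

ω_n ≈ 6.77 rad/s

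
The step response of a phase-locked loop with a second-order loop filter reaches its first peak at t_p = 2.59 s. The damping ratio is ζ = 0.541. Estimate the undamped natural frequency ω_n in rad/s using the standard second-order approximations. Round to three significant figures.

ω_n ≈ 1.44 rad/s

Peak time t_p = π/ω_d, so ω_d = π/t_p = π/2.59 = 1.21 rad/s.
ω_n = ω_d/√(1−ζ²) = 1.21/√0.707 = 1.44 rad/s.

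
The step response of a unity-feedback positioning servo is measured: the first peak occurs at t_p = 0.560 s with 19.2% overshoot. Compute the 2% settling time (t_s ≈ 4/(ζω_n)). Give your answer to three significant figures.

t_s ≈ 1.36 s

From the overshoot, ζ = −ln(OS)/√(π²+ln²(OS)) = 0.465.
From t_p = π/ω_d, ω_d = π/0.560 = 5.61 rad/s, so ω_n = ω_d/√(1−ζ²) = 6.34 rad/s.
t_s ≈ 4/(ζω_n) = 4/(0.465·6.34) = 1.36 s.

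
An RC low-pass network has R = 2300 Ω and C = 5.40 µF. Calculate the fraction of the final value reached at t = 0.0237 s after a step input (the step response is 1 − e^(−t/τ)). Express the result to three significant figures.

y/y_∞ ≈ 0.852

τ = RC = 2300 × 5.40 µF = 0.0124 s.
y(t)/y_∞ = 1 − e^(−t/τ) = 1 − e^(−0.0237/0.0124) = 1 − e^(−1.91) = 0.852.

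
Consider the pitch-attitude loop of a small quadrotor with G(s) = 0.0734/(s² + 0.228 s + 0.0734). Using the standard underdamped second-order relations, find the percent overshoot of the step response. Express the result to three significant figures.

Matching coefficients with s² + 2ζω_n s + ω_n² gives ω_n² = 0.0734 ⇒ ω_n = 0.271 rad/s, and ζ = 0.228/(2ω_n) = 0.421.
%OS = 100 e^{−πζ/√(1−ζ²)} with ζ = 0.421 gives 23.3%.

%OS ≈ 23.3%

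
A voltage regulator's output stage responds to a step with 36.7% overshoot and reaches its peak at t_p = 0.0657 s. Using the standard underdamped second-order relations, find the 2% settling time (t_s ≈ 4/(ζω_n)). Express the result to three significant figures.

The overshoot fixes ζ = −ln(OS)/√(π²+ln²(OS)) = 0.304.
From t_p = π/ω_d, ω_d = π/0.0657 = 47.8 rad/s, so ω_n = ω_d/√(1−ζ²) = 50.2 rad/s.
t_s ≈ 4/(ζω_n) = 4/(0.304·50.2) = 0.262 s.

t_s ≈ 0.262 s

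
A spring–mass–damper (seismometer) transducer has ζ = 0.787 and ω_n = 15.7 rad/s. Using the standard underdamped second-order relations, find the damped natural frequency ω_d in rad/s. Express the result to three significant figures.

ω_d ≈ 9.69 rad/s

ω_d = ω_n√(1−ζ²) = 15.7·√0.381 = 9.69 rad/s.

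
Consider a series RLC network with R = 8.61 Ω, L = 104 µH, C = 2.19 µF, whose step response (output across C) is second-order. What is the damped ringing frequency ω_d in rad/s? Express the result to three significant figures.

ω_d ≈ 51700 rad/s

For a series RLC circuit (capacitor voltage as output), ω_n = 1/√(LC) = 1/√(104 µH · 2.19 µF) = 66300 rad/s.
ζ = (R/2)·√(C/L) = (8.61/2)·√(2.19 µF/104 µH) = 0.625.
ω_d = 66300·√(1 − 0.625²) = 51700 rad/s.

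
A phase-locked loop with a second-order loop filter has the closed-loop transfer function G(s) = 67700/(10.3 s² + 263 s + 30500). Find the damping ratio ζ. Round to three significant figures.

ζ ≈ 0.235

Dividing through by 10.3: denominator becomes s² + 25.53 s + 2961.
So ω_n = √2961 = 54.4 rad/s and ζ = 25.53/(2·54.4) = 0.235.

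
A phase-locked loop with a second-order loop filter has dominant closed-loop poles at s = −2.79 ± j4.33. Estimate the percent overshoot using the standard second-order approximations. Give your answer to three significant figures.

%OS ≈ 13.2%

With σ = 2.79, ω_d = 4.33: ω_n = √(σ²+ω_d²) = 5.15 rad/s, ζ = σ/ω_n = 0.542.
%OS = 100·exp(−πζ/√(1−ζ²)) = 13.2%.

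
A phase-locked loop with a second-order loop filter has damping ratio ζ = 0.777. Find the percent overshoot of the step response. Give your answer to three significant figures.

%OS ≈ 2.07%

For an underdamped second-order system, %OS = 100·exp(−πζ/√(1−ζ²)).
πζ/√(1−ζ²) = π·0.777/√(1−0.604) = 3.878, so %OS = 100·e^(−3.878) = 2.07%.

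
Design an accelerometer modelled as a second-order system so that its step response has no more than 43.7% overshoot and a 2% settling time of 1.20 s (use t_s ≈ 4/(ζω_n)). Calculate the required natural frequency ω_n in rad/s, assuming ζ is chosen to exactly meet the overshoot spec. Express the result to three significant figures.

ω_n ≈ 13.1 rad/s

Inverting the overshoot relation: ζ = |ln 0.437|/√(π² + ln²0.437) = 0.255.
Then ω_n = 4/(ζ t_s) = 4/(0.255 × 1.20) = 13.1 rad/s.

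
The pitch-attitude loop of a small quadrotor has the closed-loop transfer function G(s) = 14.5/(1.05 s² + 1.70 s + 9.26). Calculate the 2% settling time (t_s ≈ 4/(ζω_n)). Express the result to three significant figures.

Dividing through by 1.05: denominator becomes s² + 1.619 s + 8.819.
So ω_n = √8.819 = 2.97 rad/s and ζ = 1.619/(2·2.97) = 0.273.
t_s ≈ 4/(ζω_n) = 4.94 s.

t_s ≈ 4.94 s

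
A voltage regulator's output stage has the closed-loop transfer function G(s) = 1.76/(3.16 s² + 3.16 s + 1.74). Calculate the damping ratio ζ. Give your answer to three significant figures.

Dividing through by 3.16: denominator becomes s² + 1.000 s + 0.5506.
So ω_n = √0.5506 = 0.742 rad/s and ζ = 1.000/(2·0.742) = 0.674.

ζ ≈ 0.674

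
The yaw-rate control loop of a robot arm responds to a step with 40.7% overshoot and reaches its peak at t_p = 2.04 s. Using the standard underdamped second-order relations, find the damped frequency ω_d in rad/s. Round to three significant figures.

ω_d ≈ 1.54 rad/s

t_p = π/ω_d, so ω_d = π/2.04 = 1.54 rad/s.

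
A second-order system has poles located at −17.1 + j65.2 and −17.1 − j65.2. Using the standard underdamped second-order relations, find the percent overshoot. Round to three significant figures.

%OS ≈ 43.9%

|pole| = ω_n = √(17.1² + 65.2²) = 67.4 rad/s; ζ = cos θ = σ/ω_n = 0.254.
%OS = 100 e^{−πζ/√(1−ζ²)} with ζ = 0.254 gives 43.9%.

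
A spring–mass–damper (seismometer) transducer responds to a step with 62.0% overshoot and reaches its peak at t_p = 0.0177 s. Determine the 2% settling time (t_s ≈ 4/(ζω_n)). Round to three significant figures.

ζ from %OS: ζ = |ln 0.620|/√(π²+ln²0.620) = 0.150.
From t_p = π/ω_d, ω_d = π/0.0177 = 177 rad/s, so ω_n = ω_d/√(1−ζ²) = 180 rad/s.
t_s ≈ 4/(ζω_n) = 4/(0.150·180) = 0.148 s.

t_s ≈ 0.148 s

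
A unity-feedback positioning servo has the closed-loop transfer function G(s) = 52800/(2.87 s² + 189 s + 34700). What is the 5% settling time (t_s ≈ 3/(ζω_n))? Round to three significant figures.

t_s ≈ 0.0911 s

Dividing through by 2.87: denominator becomes s² + 65.85 s + 12090.
So ω_n = √12090 = 110 rad/s and ζ = 65.85/(2·110) = 0.299.
t_s ≈ 3/(ζω_n) = 0.0911 s.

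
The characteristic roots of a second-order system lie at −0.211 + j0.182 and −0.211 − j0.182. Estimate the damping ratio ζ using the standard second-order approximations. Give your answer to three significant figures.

ζ ≈ 0.757

The poles are at −σ ± jω_d with σ = 0.211 and ω_d = 0.182, so ω_n = √(σ²+ω_d²) = 0.279 rad/s and ζ = σ/ω_n = 0.757.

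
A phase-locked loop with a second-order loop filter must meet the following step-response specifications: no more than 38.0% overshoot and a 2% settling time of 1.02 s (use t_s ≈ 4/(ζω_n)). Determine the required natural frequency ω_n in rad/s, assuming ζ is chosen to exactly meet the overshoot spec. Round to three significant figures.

ω_n ≈ 13.3 rad/s

Inverting the overshoot relation: ζ = |ln 0.380|/√(π² + ln²0.380) = 0.294.
From t_s ≈ 4/(ζω_n): ω_n = 4/(ζ·t_s) = 4/(0.294·1.02) = 13.3 rad/s.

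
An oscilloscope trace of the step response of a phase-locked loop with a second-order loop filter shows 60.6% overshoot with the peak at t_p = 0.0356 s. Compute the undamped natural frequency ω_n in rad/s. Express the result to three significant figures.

ζ from %OS: ζ = |ln 0.606|/√(π²+ln²0.606) = 0.157.
t_p = π/ω_d ⇒ ω_d = 88.2 rad/s; then ω_n = ω_d/√(1−ζ²) = 89.4 rad/s.

ω_n ≈ 89.4 rad/s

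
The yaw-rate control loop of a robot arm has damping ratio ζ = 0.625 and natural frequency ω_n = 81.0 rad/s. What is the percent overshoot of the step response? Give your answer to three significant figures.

%OS ≈ 8.08%

For an underdamped second-order system, %OS = 100·exp(−πζ/√(1−ζ²)).
πζ/√(1−ζ²) = π·0.625/√(1−0.391) = 2.515, so %OS = 100·e^(−2.515) = 8.08%.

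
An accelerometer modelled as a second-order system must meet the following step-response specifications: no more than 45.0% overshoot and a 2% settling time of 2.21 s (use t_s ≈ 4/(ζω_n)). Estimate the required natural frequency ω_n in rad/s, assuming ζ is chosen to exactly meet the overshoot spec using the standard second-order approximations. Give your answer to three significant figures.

ω_n ≈ 7.35 rad/s

Inverting the overshoot relation: ζ = |ln 0.450|/√(π² + ln²0.450) = 0.246.
From t_s ≈ 4/(ζω_n): ω_n = 4/(ζ·t_s) = 4/(0.246·2.21) = 7.35 rad/s.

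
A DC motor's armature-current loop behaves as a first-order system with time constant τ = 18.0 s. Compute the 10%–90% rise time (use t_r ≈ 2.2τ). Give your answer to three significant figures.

t_r ≈ 2.2τ = 39.6 s.

t_r ≈ 39.6 s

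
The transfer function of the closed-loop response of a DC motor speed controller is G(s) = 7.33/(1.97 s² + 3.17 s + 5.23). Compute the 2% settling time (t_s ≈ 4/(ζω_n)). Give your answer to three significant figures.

t_s ≈ 4.97 s

Dividing through by 1.97: denominator becomes s² + 1.609 s + 2.655.
So ω_n = √2.655 = 1.63 rad/s and ζ = 1.609/(2·1.63) = 0.494.
t_s ≈ 4/(ζω_n) = 4.97 s.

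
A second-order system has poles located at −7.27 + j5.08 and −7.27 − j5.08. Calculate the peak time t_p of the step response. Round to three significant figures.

t_p ≈ 0.618 s

t_p = π/ω_d with ω_d = 5.08 (the imaginary part), so t_p = 0.618 s.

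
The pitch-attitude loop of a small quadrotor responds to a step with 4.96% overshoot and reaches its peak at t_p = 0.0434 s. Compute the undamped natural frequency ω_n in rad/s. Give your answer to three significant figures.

ω_n ≈ 100 rad/s

The overshoot fixes ζ = −ln(OS)/√(π²+ln²(OS)) = 0.691.
t_p = π/ω_d ⇒ ω_d = 72.4 rad/s; then ω_n = ω_d/√(1−ζ²) = 100 rad/s.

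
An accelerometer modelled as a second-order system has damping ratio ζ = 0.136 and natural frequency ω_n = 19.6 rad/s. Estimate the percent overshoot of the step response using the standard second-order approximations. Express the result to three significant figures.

For an underdamped second-order system, %OS = 100·exp(−πζ/√(1−ζ²)).
πζ/√(1−ζ²) = π·0.136/√(1−0.0185) = 0.4313, so %OS = 100·e^(−0.4313) = 65.0%.

%OS ≈ 65.0%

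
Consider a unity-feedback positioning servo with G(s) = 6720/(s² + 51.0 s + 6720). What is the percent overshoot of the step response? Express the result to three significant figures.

Comparing the denominator to s² + 2ζω_n s + ω_n²: ω_n = √6720 = 82.0 rad/s, and 2ζω_n = 51.0 so ζ = 51.0/(2·82.0) = 0.311.
%OS = 100 e^{−πζ/√(1−ζ²)} with ζ = 0.311 gives 35.8%.

%OS ≈ 35.8%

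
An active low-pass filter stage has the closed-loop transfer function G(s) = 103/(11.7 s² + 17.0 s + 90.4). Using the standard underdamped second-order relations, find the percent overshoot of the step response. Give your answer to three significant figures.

%OS ≈ 42.7%

Dividing through by 11.7: denominator becomes s² + 1.453 s + 7.726.
So ω_n = √7.726 = 2.78 rad/s and ζ = 1.453/(2·2.78) = 0.261.
Overshoot: exp(−π·0.261/√(1−0.261²)) = 0.427, i.e. 42.7%.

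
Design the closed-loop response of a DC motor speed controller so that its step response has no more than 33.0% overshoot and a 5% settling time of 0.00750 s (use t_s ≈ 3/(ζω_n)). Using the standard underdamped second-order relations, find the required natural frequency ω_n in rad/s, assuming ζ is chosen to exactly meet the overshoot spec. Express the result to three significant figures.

ω_n ≈ 1200 rad/s

Inverting the overshoot relation: ζ = |ln 0.330|/√(π² + ln²0.330) = 0.333.
Then ω_n = 3/(ζ t_s) = 3/(0.333 × 0.00750) = 1200 rad/s.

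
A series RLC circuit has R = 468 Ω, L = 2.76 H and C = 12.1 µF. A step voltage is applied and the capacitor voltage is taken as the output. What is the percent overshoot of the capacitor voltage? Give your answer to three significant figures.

%OS ≈ 17.1%

For a series RLC circuit (capacitor voltage as output), ω_n = 1/√(LC) = 1/√(2.76 H · 12.1 µF) = 173 rad/s.
ζ = (R/2)·√(C/L) = (468/2)·√(12.1 µF/2.76 H) = 0.490.
%OS = 100·exp(−πζ/√(1−ζ²)) = 17.1%.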